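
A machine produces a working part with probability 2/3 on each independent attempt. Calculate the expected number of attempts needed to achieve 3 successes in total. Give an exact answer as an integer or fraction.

9/2

By linearity (sum of 3 independent geometric waits), E[trials] = 3/p = 3/(2/3) = 9/2.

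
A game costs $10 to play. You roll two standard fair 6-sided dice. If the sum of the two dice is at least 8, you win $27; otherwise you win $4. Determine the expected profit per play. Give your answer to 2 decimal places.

$3.58

E[payout] = (7/12)·4 + (5/12)·27 = 163/12
Expected profit = 163/12 − 10 = 43/12 ≈ $3.58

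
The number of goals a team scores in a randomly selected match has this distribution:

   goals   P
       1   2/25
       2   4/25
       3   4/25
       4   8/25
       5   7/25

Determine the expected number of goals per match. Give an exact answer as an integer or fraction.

89/25

E[X] = (2/25)·1 + (4/25)·2 + (4/25)·3 + (8/25)·4 + (7/25)·5
     = 89/25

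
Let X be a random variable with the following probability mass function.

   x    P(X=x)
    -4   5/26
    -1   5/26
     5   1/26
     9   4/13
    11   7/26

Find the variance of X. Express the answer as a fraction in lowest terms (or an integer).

E[X] = (5/26)·(-4) + (5/26)·(-1) + (1/26)·5 + (4/13)·9 + (7/26)·11 = 129/26
E[X²] = (5/26)·16 + (5/26)·1 + (1/26)·25 + (4/13)·81 + (7/26)·121 = 1605/26
Var(X) = 1605/26 − (129/26)² = 25089/676

25089/676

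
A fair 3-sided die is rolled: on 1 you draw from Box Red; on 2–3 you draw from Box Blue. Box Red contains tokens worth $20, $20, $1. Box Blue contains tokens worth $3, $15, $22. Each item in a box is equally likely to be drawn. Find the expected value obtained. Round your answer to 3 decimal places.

E[X | Box Red] = (20 + 20 + 1)/3 = 41/3
E[X | Box Blue] = (3 + 15 + 22)/3 = 40/3
E[X] = (1/3)·41/3 + (2/3)·40/3 = 121/9 ≈ 13.444

$13.444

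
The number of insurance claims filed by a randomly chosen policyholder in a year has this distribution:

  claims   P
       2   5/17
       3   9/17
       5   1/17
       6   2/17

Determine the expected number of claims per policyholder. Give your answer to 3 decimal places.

3.176

E[X] = (5/17)·2 + (9/17)·3 + (1/17)·5 + (2/17)·6
     = 54/17 ≈ 3.176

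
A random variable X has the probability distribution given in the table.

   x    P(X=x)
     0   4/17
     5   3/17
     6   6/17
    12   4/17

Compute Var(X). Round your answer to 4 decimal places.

E[X] = (4/17)·0 + (3/17)·5 + (6/17)·6 + (4/17)·12 = 99/17
E[X²] = (4/17)·0 + (3/17)·25 + (6/17)·36 + (4/17)·144 = 51
Var(X) = 51 − (99/17)² = 4938/289 ≈ 17.0865

17.0865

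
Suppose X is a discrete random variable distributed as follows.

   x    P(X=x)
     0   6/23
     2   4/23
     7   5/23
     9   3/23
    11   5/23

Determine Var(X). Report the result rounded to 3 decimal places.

18.681

E[X] = (6/23)·0 + (4/23)·2 + (5/23)·7 + (3/23)·9 + (5/23)·11 = 125/23
E[X²] = (6/23)·0 + (4/23)·4 + (5/23)·49 + (3/23)·81 + (5/23)·121 = 1109/23
Var(X) = 1109/23 − (125/23)² = 9882/529 ≈ 18.681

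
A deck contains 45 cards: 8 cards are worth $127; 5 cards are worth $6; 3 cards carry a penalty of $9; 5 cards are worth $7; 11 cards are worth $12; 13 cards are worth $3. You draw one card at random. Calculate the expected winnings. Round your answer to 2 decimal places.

$27.22

E[payout] = (8/45)·127 + (5/45)·6 + (3/45)·(-9) + (5/45)·7 + (11/45)·12 + (13/45)·3 = 245/9
≈ $27.22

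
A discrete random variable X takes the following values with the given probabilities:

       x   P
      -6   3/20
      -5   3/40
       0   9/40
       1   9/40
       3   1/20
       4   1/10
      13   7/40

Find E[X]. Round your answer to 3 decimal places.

1.775

E[X] = (3/20)·(-6) + (3/40)·(-5) + (9/40)·0 + (9/40)·1 + (1/20)·3 + (1/10)·4 + (7/40)·13
     = 71/40 ≈ 1.775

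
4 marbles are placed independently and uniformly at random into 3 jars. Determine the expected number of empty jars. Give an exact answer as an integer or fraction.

16/27

Let Xⱼ=1 if jar j is empty. P(Xⱼ=1) = ((3-1)/3)^4 = 16/81.
By linearity, E[#empty] = 3·16/81 = 16/27.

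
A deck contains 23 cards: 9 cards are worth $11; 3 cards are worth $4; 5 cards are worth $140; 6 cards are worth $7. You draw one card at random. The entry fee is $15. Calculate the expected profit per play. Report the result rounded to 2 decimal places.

$22.09

E[payout] = (9/23)·11 + (3/23)·4 + (5/23)·140 + (6/23)·7 = 853/23
Expected profit = 853/23 − 15 = 508/23 ≈ $22.09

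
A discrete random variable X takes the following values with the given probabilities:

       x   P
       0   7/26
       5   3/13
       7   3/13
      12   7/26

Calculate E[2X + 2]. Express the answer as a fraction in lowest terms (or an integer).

14

E[2x+2] = (7/26)·2 + (3/13)·12 + (3/13)·16 + (7/26)·26
     = 14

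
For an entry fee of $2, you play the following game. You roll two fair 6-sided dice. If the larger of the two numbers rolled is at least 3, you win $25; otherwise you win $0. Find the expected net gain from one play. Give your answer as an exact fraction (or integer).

E[payout] = (1/9)·0 + (8/9)·25 = 200/9
Expected profit = 200/9 − 2 = 182/9

182/9 dollars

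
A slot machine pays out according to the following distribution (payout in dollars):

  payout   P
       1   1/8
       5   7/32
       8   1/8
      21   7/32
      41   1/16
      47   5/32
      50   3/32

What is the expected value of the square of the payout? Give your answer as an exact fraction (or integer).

25429/32

E[X²] = (1/8)·1 + (7/32)·25 + (1/8)·64 + (7/32)·441 + (1/16)·1681 + (5/32)·2209 + (3/32)·2500
     = 25429/32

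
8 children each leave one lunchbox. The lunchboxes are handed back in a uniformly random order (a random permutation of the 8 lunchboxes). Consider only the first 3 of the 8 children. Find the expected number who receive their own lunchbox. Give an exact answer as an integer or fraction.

3/8

Let Xᵢ = 1 if person i gets their own lunchbox. For each i, P(Xᵢ=1) = 1/8.
By linearity of expectation, E[X₁+…+X_3] = 3·(1/8) = 3/8.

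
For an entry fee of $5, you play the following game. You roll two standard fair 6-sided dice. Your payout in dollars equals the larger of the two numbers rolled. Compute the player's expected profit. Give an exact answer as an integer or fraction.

Distribution of the larger of the two numbers rolled: 1 w.p. 1/36, 2 w.p. 1/12, 3 w.p. 5/36, 4 w.p. 7/36, 5 w.p. 1/4, 6 w.p. 11/36
E[payout] = (1/36)·1 + (1/12)·2 + (5/36)·3 + (7/36)·4 + (1/4)·5 + (11/36)·6 = 161/36
Expected profit = 161/36 − 5 = -19/36

-19/36 dollars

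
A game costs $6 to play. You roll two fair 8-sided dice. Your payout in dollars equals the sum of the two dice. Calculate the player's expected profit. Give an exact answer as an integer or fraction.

Distribution of the sum of the two dice: 2 w.p. 1/64, 3 w.p. 1/32, 4 w.p. 3/64, 5 w.p. 1/16, 6 w.p. 5/64, 7 w.p. 3/32, …
E[payout] = (1/64)·2 + (1/32)·3 + (3/64)·4 + (1/16)·5 + (5/64)·6 + (3/32)·7 + (7/64)·8 + (1/8)·9 + (7/64)·10 + (3/32)·11 + (5/64)·12 + (1/16)·13 + (3/64)·14 + (1/32)·15 + (1/64)·16 = 9
Expected profit = 9 − 6 = 3

$3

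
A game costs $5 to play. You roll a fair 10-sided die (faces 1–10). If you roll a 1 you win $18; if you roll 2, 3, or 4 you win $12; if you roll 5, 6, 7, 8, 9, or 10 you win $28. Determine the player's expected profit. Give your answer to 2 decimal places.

$17.20

E[payout] = (3/10)·12 + (1/10)·18 + (3/5)·28 = 111/5
Expected profit = 111/5 − 5 = 86/5 ≈ $17.20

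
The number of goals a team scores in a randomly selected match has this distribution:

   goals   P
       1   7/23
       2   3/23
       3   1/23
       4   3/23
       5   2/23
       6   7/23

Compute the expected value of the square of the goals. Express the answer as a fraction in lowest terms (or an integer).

378/23

E[X²] = (7/23)·1 + (3/23)·4 + (1/23)·9 + (3/23)·16 + (2/23)·25 + (7/23)·36
     = 378/23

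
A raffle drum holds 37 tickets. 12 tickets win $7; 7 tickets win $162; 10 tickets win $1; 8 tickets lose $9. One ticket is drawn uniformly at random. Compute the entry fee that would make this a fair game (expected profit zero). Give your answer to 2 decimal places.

E[payout] = (12/37)·7 + (7/37)·162 + (10/37)·1 + (8/37)·(-9) = 1156/37
Fair fee = E[payout] = 1156/37 ≈ $31.24

$31.24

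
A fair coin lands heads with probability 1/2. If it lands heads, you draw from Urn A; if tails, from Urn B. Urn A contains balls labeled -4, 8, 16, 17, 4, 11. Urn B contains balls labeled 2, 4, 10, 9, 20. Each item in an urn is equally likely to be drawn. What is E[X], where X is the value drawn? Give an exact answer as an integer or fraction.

E[X | Urn A] = (-4 + 8 + 16 + 17 + 4 + 11)/6 = 26/3
E[X | Urn B] = (2 + 4 + 10 + 9 + 20)/5 = 9
E[X] = (1/2)·26/3 + (1/2)·9 = 53/6

53/6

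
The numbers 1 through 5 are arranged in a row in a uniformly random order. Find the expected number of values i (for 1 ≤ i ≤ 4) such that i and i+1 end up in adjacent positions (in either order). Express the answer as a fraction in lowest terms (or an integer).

8/5

For each i ∈ {1,…,4}, let Xᵢ = 1 if i and i+1 are adjacent. P(Xᵢ=1) = 2·(5−1)!/5! = 2/5.
By linearity, E[ΣXᵢ] = (4)·(2/5) = 8/5.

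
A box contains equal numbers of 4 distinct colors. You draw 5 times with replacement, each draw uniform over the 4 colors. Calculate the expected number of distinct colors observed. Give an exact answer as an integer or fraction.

781/256

Let Xⱼ=1 if type j appears at least once. P(Xⱼ=1) = 1 − ((4−1)/4)^5 = 781/1024.
E[#distinct] = 4·781/1024 = 781/256.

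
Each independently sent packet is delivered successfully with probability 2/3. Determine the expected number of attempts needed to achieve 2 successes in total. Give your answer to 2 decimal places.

3.00

By linearity (sum of 2 independent geometric waits), E[trials] = 2/p = 2/(2/3) = 3.
≈ 3.00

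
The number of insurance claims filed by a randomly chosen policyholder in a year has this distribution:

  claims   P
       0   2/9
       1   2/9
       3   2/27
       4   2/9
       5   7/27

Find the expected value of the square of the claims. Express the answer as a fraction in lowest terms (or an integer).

E[X²] = (2/9)·0 + (2/9)·1 + (2/27)·9 + (2/9)·16 + (7/27)·25
     = 295/27

295/27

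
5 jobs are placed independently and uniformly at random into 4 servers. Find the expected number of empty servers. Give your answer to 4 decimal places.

Let Xⱼ=1 if server j is empty. P(Xⱼ=1) = ((4-1)/4)^5 = 243/1024.
By linearity, E[#empty] = 4·243/1024 = 243/256.
≈ 0.9492

0.9492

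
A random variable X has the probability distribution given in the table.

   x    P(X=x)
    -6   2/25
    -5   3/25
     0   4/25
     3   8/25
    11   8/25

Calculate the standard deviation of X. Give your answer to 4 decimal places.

5.9933

E[X] = 17/5, E[X²] = 1187/25
Var(X) = E[X²] − (E[X])² = 1187/25 − 289/25 = 898/25
SD(X) = √(898/25) ≈ 5.9933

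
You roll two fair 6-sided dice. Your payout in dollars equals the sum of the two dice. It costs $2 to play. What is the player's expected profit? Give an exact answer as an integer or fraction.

$5

Distribution of the sum of the two dice: 2 w.p. 1/36, 3 w.p. 1/18, 4 w.p. 1/12, 5 w.p. 1/9, 6 w.p. 5/36, 7 w.p. 1/6, …
E[payout] = (1/36)·2 + (1/18)·3 + (1/12)·4 + (1/9)·5 + (5/36)·6 + (1/6)·7 + (5/36)·8 + (1/9)·9 + (1/12)·10 + (1/18)·11 + (1/36)·12 = 7
Expected profit = 7 − 2 = 5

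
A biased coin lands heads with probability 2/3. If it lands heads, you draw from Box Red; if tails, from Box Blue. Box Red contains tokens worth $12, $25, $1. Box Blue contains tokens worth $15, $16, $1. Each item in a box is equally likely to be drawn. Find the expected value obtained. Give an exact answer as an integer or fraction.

$12

E[X | Box Red] = (12 + 25 + 1)/3 = 38/3
E[X | Box Blue] = (15 + 16 + 1)/3 = 32/3
E[X] = (2/3)·38/3 + (1/3)·32/3 = 12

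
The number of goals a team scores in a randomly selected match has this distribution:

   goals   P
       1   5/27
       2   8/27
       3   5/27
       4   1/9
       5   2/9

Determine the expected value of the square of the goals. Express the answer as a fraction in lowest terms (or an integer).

280/27

E[X²] = (5/27)·1 + (8/27)·4 + (5/27)·9 + (1/9)·16 + (2/9)·25
     = 280/27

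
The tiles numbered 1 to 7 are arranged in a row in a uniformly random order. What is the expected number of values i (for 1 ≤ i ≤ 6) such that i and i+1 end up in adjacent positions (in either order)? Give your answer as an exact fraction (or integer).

12/7

For each i ∈ {1,…,6}, let Xᵢ = 1 if i and i+1 are adjacent. P(Xᵢ=1) = 2·(7−1)!/7! = 2/7.
By linearity, E[ΣXᵢ] = (6)·(2/7) = 12/7.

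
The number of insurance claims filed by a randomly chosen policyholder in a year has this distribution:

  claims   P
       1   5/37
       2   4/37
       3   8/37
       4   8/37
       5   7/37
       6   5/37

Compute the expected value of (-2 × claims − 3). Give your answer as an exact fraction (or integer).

-379/37

E[-2x-3] = (5/37)·(-5) + (4/37)·(-7) + (8/37)·(-9) + (8/37)·(-11) + (7/37)·(-13) + (5/37)·(-15)
     = -379/37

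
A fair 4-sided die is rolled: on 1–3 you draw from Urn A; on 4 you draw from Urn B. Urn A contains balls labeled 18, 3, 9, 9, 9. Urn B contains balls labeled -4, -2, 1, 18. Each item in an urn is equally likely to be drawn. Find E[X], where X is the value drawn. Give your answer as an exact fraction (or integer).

641/80

E[X | Urn A] = (18 + 3 + 9 + 9 + 9)/5 = 48/5
E[X | Urn B] = (-4 − 2 + 1 + 18)/4 = 13/4
E[X] = (3/4)·48/5 + (1/4)·13/4 = 641/80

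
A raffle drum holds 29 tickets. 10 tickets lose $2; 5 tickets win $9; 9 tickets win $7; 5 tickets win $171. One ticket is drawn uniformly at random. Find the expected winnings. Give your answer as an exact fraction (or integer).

E[payout] = (10/29)·(-2) + (5/29)·9 + (9/29)·7 + (5/29)·171 = 943/29

943/29 dollars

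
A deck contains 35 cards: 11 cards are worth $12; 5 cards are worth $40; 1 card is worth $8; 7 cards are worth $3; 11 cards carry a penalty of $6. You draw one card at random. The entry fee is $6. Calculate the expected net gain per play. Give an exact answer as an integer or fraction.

E[payout] = (11/35)·12 + (5/35)·40 + (1/35)·8 + (7/35)·3 + (11/35)·(-6) = 59/7
Expected profit = 59/7 − 6 = 17/7

17/7 dollars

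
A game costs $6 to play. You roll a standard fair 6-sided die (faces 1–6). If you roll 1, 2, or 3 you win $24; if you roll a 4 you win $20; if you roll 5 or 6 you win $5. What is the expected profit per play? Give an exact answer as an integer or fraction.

$11

E[payout] = (1/3)·5 + (1/6)·20 + (1/2)·24 = 17
Expected profit = 17 − 6 = 11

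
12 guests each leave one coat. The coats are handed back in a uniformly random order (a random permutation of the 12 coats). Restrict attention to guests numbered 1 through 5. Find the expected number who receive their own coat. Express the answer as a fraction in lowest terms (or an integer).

5/12

Let Xᵢ = 1 if person i gets their own coat. For each i, P(Xᵢ=1) = 1/12.
By linearity of expectation, E[X₁+…+X_5] = 5·(1/12) = 5/12.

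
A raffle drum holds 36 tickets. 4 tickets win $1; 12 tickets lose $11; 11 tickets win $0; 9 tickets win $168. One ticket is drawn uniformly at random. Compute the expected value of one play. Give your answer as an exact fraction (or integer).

346/9 dollars

E[payout] = (4/36)·1 + (12/36)·(-11) + (11/36)·0 + (9/36)·168 = 346/9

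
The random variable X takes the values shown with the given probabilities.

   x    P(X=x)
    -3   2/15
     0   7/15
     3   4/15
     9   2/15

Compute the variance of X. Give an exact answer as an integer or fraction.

296/25

E[X] = (2/15)·(-3) + (7/15)·0 + (4/15)·3 + (2/15)·9 = 8/5
E[X²] = (2/15)·9 + (7/15)·0 + (4/15)·9 + (2/15)·81 = 72/5
Var(X) = 72/5 − (8/5)² = 296/25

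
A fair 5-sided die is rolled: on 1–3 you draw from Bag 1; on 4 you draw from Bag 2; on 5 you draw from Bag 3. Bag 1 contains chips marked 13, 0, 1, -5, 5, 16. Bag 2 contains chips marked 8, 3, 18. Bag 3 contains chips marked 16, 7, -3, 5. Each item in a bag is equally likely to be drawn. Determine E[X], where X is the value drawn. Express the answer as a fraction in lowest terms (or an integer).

E[X | Bag 1] = (13 + 0 + 1 − 5 + 5 + 16)/6 = 5
E[X | Bag 2] = (8 + 3 + 18)/3 = 29/3
E[X | Bag 3] = (16 + 7 − 3 + 5)/4 = 25/4
E[X] = (3/5)·5 + (1/5)·29/3 + (1/5)·25/4 = 371/60

371/60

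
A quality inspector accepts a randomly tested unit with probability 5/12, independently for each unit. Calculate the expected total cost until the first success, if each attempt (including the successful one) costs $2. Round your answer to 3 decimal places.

$4.800

E[#attempts] = 1/p = 12/5; E[cost] = 2·12/5 = 24/5.
≈ 4.800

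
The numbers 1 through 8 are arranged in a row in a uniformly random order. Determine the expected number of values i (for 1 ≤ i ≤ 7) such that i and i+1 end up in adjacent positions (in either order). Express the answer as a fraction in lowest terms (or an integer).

7/4

For each i ∈ {1,…,7}, let Xᵢ = 1 if i and i+1 are adjacent. P(Xᵢ=1) = 2·(8−1)!/8! = 2/8.
By linearity, E[ΣXᵢ] = (7)·(2/8) = 7/4.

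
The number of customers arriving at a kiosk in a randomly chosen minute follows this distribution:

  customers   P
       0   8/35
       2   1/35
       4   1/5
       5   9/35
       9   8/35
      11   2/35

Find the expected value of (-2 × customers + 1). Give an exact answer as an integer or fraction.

-303/35

E[-2x+1] = (8/35)·1 + (1/35)·(-3) + (1/5)·(-7) + (9/35)·(-9) + (8/35)·(-17) + (2/35)·(-21)
     = -303/35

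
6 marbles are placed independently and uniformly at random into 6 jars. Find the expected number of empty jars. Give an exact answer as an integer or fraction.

15625/7776

Let Xⱼ=1 if jar j is empty. P(Xⱼ=1) = ((6-1)/6)^6 = 15625/46656.
By linearity, E[#empty] = 6·15625/46656 = 15625/7776.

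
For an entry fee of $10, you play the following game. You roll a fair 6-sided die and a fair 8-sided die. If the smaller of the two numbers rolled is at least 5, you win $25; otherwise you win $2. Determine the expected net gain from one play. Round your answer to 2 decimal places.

E[payout] = (5/6)·2 + (1/6)·25 = 35/6
Expected profit = 35/6 − 10 = -25/6 ≈ -$4.17

-$4.17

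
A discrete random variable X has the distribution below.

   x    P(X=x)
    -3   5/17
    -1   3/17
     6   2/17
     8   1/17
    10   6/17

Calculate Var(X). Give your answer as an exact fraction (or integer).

E[X] = (5/17)·(-3) + (3/17)·(-1) + (2/17)·6 + (1/17)·8 + (6/17)·10 = 62/17
E[X²] = (5/17)·9 + (3/17)·1 + (2/17)·36 + (1/17)·64 + (6/17)·100 = 784/17
Var(X) = 784/17 − (62/17)² = 9484/289

9484/289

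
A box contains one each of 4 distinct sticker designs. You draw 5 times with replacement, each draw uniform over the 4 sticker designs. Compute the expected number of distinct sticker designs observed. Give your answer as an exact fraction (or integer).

Let Xⱼ=1 if type j appears at least once. P(Xⱼ=1) = 1 − ((4−1)/4)^5 = 781/1024.
E[#distinct] = 4·781/1024 = 781/256.

781/256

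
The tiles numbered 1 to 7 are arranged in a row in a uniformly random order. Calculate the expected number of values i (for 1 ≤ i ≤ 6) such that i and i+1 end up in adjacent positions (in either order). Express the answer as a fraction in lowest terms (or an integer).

12/7

For each i ∈ {1,…,6}, let Xᵢ = 1 if i and i+1 are adjacent. P(Xᵢ=1) = 2·(7−1)!/7! = 2/7.
By linearity, E[ΣXᵢ] = (6)·(2/7) = 12/7.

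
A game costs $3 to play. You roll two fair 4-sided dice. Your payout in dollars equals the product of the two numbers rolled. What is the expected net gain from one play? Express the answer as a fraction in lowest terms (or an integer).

13/4 dollars

Distribution of the product of the two numbers rolled: 1 w.p. 1/16, 2 w.p. 1/8, 3 w.p. 1/8, 4 w.p. 3/16, 6 w.p. 1/8, 8 w.p. 1/8, …
E[payout] = (1/16)·1 + (1/8)·2 + (1/8)·3 + (3/16)·4 + (1/8)·6 + (1/8)·8 + (1/16)·9 + (1/8)·12 + (1/16)·16 = 25/4
Expected profit = 25/4 − 3 = 13/4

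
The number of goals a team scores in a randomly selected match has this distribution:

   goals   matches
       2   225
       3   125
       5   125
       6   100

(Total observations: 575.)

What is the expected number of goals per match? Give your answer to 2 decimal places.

3.57

Total = 575, so P(goals=2) = 225/575, etc.
E[X] = (9/23)·2 + (5/23)·3 + (5/23)·5 + (4/23)·6
     = 82/23 ≈ 3.57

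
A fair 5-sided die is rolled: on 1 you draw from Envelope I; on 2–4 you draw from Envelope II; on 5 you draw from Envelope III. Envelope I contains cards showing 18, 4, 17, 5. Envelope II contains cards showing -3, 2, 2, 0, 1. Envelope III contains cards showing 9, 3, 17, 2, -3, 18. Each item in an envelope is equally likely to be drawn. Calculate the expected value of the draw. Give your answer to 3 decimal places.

3.973

E[X | Envelope I] = (18 + 4 + 17 + 5)/4 = 11
E[X | Envelope II] = (-3 + 2 + 2 + 0 + 1)/5 = 2/5
E[X | Envelope III] = (9 + 3 + 17 + 2 − 3 + 18)/6 = 23/3
E[X] = (1/5)·11 + (3/5)·2/5 + (1/5)·23/3 = 298/75 ≈ 3.973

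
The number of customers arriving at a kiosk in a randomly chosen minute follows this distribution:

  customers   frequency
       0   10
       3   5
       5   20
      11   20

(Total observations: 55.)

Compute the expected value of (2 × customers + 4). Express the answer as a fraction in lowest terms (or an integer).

178/11

Total = 55, so P(customers=0) = 10/55, etc.
E[2x+4] = (2/11)·4 + (1/11)·10 + (4/11)·14 + (4/11)·26
     = 178/11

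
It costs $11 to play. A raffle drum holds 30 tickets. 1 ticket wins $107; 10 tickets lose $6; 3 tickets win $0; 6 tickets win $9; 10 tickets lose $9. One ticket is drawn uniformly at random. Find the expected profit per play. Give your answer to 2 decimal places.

E[payout] = (1/30)·107 + (10/30)·(-6) + (3/30)·0 + (6/30)·9 + (10/30)·(-9) = 11/30
Expected profit = 11/30 − 11 = -319/30 ≈ -$10.63

-$10.63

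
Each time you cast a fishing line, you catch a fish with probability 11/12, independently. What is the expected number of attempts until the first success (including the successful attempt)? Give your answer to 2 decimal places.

1.09

For a geometric distribution, E[trials] = 1/p = 1/(11/12) = 12/11.
≈ 1.09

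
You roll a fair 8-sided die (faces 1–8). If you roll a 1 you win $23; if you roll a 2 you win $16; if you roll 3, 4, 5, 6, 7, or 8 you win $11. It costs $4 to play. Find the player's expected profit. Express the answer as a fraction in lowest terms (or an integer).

73/8 dollars

E[payout] = (3/4)·11 + (1/8)·16 + (1/8)·23 = 105/8
Expected profit = 105/8 − 4 = 73/8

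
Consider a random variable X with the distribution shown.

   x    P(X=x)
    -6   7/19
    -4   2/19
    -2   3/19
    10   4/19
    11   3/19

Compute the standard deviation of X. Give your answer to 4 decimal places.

E[X] = 17/19, E[X²] = 1059/19
Var(X) = E[X²] − (E[X])² = 1059/19 − 289/361 = 19832/361
SD(X) = √(19832/361) ≈ 7.4119

7.4119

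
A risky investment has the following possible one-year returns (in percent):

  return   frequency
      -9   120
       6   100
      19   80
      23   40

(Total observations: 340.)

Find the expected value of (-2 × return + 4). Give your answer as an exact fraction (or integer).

-128/17

Total = 340, so P(return=-9) = 120/340, etc.
E[-2x+4] = (6/17)·22 + (5/17)·(-8) + (4/17)·(-34) + (2/17)·(-42)
     = -128/17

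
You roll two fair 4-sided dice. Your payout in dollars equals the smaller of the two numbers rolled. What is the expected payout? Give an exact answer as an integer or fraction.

15/8 dollars

Distribution of the smaller of the two numbers rolled: 1 w.p. 7/16, 2 w.p. 5/16, 3 w.p. 3/16, 4 w.p. 1/16
E[payout] = (7/16)·1 + (5/16)·2 + (3/16)·3 + (1/16)·4 = 15/8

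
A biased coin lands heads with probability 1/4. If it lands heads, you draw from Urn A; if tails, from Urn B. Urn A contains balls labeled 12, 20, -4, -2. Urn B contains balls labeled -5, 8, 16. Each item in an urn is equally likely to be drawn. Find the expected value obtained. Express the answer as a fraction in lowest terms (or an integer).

E[X | Urn A] = (12 + 20 − 4 − 2)/4 = 13/2
E[X | Urn B] = (-5 + 8 + 16)/3 = 19/3
E[X] = (1/4)·13/2 + (3/4)·19/3 = 51/8

51/8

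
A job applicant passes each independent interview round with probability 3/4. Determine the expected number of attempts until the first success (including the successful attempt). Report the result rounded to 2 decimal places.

For a geometric distribution, E[trials] = 1/p = 1/(3/4) = 4/3.
≈ 1.33

1.33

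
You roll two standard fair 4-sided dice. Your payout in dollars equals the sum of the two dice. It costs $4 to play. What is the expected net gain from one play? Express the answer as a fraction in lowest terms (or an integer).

$1

Distribution of the sum of the two dice: 2 w.p. 1/16, 3 w.p. 1/8, 4 w.p. 3/16, 5 w.p. 1/4, 6 w.p. 3/16, 7 w.p. 1/8, …
E[payout] = (1/16)·2 + (1/8)·3 + (3/16)·4 + (1/4)·5 + (3/16)·6 + (1/8)·7 + (1/16)·8 = 5
Expected profit = 5 − 4 = 1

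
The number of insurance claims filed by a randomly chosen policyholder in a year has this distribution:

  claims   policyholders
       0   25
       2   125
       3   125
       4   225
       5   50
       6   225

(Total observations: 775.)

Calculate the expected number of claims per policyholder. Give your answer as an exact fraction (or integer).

125/31

Total = 775, so P(claims=0) = 25/775, etc.
E[X] = (1/31)·0 + (5/31)·2 + (5/31)·3 + (9/31)·4 + (2/31)·5 + (9/31)·6
     = 125/31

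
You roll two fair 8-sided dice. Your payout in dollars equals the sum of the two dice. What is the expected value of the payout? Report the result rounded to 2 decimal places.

Distribution of the sum of the two dice: 2 w.p. 1/64, 3 w.p. 1/32, 4 w.p. 3/64, 5 w.p. 1/16, 6 w.p. 5/64, 7 w.p. 3/32, …
E[payout] = (1/64)·2 + (1/32)·3 + (3/64)·4 + (1/16)·5 + (5/64)·6 + (3/32)·7 + (7/64)·8 + (1/8)·9 + (7/64)·10 + (3/32)·11 + (5/64)·12 + (1/16)·13 + (3/64)·14 + (1/32)·15 + (1/64)·16 = 9
≈ $9.00

$9.00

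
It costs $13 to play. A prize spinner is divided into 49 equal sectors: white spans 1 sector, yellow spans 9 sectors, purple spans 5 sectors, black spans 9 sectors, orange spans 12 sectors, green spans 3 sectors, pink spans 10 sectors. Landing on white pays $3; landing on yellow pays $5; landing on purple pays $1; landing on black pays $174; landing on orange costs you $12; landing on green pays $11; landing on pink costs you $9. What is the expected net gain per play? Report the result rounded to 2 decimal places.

E[payout] = (1/49)·3 + (9/49)·5 + (5/49)·1 + (9/49)·174 + (12/49)·(-12) + (3/49)·11 + (10/49)·(-9) = 1418/49
Expected profit = 1418/49 − 13 = 781/49 ≈ $15.94

$15.94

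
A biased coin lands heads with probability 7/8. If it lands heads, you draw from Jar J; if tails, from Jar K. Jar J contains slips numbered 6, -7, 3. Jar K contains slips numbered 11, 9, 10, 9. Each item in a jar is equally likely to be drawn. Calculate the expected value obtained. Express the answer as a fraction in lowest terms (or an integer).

173/96

E[X | Jar J] = (6 − 7 + 3)/3 = 2/3
E[X | Jar K] = (11 + 9 + 10 + 9)/4 = 39/4
E[X] = (7/8)·2/3 + (1/8)·39/4 = 173/96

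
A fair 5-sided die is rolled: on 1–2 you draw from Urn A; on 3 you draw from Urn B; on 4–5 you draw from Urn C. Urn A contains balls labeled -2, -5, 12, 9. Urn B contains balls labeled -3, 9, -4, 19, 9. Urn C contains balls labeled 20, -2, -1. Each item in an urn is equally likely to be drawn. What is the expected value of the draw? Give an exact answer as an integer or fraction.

E[X | Urn A] = (-2 − 5 + 12 + 9)/4 = 7/2
E[X | Urn B] = (-3 + 9 − 4 + 19 + 9)/5 = 6
E[X | Urn C] = (20 − 2 − 1)/3 = 17/3
E[X] = (2/5)·7/2 + (1/5)·6 + (2/5)·17/3 = 73/15

73/15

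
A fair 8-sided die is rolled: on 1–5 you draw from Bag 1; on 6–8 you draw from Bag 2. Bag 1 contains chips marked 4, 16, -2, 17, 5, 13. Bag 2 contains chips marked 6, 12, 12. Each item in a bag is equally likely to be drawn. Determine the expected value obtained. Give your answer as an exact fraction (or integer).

445/48

E[X | Bag 1] = (4 + 16 − 2 + 17 + 5 + 13)/6 = 53/6
E[X | Bag 2] = (6 + 12 + 12)/3 = 10
E[X] = (5/8)·53/6 + (3/8)·10 = 445/48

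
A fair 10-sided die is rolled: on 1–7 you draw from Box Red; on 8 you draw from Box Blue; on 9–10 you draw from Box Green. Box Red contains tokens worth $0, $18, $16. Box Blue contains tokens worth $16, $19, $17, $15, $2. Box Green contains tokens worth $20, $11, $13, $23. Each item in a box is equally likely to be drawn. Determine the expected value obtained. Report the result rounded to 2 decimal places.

E[X | Box Red] = (0 + 18 + 16)/3 = 34/3
E[X | Box Blue] = (16 + 19 + 17 + 15 + 2)/5 = 69/5
E[X | Box Green] = (20 + 11 + 13 + 23)/4 = 67/4
E[X] = (7/10)·34/3 + (1/10)·69/5 + (1/5)·67/4 = 3799/300 ≈ 12.66

$12.66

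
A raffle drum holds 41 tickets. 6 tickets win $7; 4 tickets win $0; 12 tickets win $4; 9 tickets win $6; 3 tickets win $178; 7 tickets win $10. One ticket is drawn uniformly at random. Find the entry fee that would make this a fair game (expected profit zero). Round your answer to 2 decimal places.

E[payout] = (6/41)·7 + (4/41)·0 + (12/41)·4 + (9/41)·6 + (3/41)·178 + (7/41)·10 = 748/41
Fair fee = E[payout] = 748/41 ≈ $18.24

$18.24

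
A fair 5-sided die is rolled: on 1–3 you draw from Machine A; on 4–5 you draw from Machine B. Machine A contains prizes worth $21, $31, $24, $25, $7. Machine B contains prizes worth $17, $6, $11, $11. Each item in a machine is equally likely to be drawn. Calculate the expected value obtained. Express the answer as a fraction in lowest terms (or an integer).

873/50 dollars

E[X | Machine A] = (21 + 31 + 24 + 25 + 7)/5 = 108/5
E[X | Machine B] = (17 + 6 + 11 + 11)/4 = 45/4
E[X] = (3/5)·108/5 + (2/5)·45/4 = 873/50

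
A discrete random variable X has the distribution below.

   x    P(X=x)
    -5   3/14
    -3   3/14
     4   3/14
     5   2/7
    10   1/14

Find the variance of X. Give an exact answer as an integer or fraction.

1144/49

E[X] = (3/14)·(-5) + (3/14)·(-3) + (3/14)·4 + (2/7)·5 + (1/14)·10 = 9/7
E[X²] = (3/14)·25 + (3/14)·9 + (3/14)·16 + (2/7)·25 + (1/14)·100 = 25
Var(X) = 25 − (9/7)² = 1144/49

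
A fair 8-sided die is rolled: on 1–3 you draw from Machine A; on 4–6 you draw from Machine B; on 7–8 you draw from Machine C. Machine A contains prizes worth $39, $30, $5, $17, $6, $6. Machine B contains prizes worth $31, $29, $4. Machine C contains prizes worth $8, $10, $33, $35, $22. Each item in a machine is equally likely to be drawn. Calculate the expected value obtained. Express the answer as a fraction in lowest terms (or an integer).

1587/80 dollars

E[X | Machine A] = (39 + 30 + 5 + 17 + 6 + 6)/6 = 103/6
E[X | Machine B] = (31 + 29 + 4)/3 = 64/3
E[X | Machine C] = (8 + 10 + 33 + 35 + 22)/5 = 108/5
E[X] = (3/8)·103/6 + (3/8)·64/3 + (1/4)·108/5 = 1587/80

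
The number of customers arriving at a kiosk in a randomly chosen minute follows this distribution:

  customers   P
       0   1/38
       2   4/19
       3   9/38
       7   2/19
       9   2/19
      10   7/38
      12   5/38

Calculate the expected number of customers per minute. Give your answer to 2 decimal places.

6.24

E[X] = (1/38)·0 + (4/19)·2 + (9/38)·3 + (2/19)·7 + (2/19)·9 + (7/38)·10 + (5/38)·12
     = 237/38 ≈ 6.24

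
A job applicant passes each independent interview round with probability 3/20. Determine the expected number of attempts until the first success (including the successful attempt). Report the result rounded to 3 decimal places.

6.667

For a geometric distribution, E[trials] = 1/p = 1/(3/20) = 20/3.
≈ 6.667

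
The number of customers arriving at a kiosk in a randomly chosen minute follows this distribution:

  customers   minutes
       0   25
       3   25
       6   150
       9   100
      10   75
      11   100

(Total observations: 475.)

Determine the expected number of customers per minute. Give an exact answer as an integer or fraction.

Total = 475, so P(customers=0) = 25/475, etc.
E[X] = (1/19)·0 + (1/19)·3 + (6/19)·6 + (4/19)·9 + (3/19)·10 + (4/19)·11
     = 149/19

149/19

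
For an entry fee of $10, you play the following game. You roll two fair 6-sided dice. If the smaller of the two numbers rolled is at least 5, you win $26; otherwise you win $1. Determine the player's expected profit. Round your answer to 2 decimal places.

-$6.22

E[payout] = (8/9)·1 + (1/9)·26 = 34/9
Expected profit = 34/9 − 10 = -56/9 ≈ -$6.22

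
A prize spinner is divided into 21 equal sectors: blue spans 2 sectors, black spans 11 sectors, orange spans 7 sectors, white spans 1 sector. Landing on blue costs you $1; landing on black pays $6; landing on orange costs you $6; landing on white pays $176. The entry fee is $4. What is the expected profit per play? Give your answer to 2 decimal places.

$5.43

E[payout] = (2/21)·(-1) + (11/21)·6 + (7/21)·(-6) + (1/21)·176 = 66/7
Expected profit = 66/7 − 4 = 38/7 ≈ $5.43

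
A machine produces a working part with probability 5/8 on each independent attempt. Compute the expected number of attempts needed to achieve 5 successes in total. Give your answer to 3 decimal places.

By linearity (sum of 5 independent geometric waits), E[trials] = 5/p = 5/(5/8) = 8.
≈ 8.000

8.000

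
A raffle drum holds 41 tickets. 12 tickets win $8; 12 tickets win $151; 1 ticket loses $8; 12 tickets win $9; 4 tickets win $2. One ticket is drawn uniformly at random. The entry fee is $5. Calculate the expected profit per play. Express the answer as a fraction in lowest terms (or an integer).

E[payout] = (12/41)·8 + (12/41)·151 + (1/41)·(-8) + (12/41)·9 + (4/41)·2 = 2016/41
Expected profit = 2016/41 − 5 = 1811/41

1811/41 dollars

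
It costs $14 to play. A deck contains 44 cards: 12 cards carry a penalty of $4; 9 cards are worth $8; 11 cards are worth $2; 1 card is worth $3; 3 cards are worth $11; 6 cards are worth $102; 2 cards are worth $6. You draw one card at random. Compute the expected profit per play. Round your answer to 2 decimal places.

E[payout] = (12/44)·(-4) + (9/44)·8 + (11/44)·2 + (1/44)·3 + (3/44)·11 + (6/44)·102 + (2/44)·6 = 353/22
Expected profit = 353/22 − 14 = 45/22 ≈ $2.05

$2.05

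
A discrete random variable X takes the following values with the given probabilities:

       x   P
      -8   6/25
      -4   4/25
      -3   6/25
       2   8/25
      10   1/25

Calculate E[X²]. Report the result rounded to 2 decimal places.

25.36

E[X²] = (6/25)·64 + (4/25)·16 + (6/25)·9 + (8/25)·4 + (1/25)·100
     = 634/25 ≈ 25.36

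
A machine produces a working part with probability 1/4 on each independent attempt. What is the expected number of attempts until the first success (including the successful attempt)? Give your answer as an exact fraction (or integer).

For a geometric distribution, E[trials] = 1/p = 1/(1/4) = 4.

4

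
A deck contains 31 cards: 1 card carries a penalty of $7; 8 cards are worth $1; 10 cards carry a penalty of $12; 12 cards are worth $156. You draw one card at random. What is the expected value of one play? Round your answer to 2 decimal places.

$56.55

E[payout] = (1/31)·(-7) + (8/31)·1 + (10/31)·(-12) + (12/31)·156 = 1753/31
≈ $56.55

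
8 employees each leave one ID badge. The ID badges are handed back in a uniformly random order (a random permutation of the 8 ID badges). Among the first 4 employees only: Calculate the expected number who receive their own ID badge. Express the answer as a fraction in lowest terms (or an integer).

1/2

Let Xᵢ = 1 if person i gets their own ID badge. For each i, P(Xᵢ=1) = 1/8.
By linearity of expectation, E[X₁+…+X_4] = 4·(1/8) = 1/2.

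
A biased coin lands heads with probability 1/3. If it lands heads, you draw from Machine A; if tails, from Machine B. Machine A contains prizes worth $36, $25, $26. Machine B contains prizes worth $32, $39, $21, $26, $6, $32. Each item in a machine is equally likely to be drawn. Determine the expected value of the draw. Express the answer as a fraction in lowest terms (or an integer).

E[X | Machine A] = (36 + 25 + 26)/3 = 29
E[X | Machine B] = (32 + 39 + 21 + 26 + 6 + 32)/6 = 26
E[X] = (1/3)·29 + (2/3)·26 = 27

$27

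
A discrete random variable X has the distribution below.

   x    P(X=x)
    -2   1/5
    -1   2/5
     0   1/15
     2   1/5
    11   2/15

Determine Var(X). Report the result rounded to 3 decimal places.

16.996

E[X] = (1/5)·(-2) + (2/5)·(-1) + (1/15)·0 + (1/5)·2 + (2/15)·11 = 16/15
E[X²] = (1/5)·4 + (2/5)·1 + (1/15)·0 + (1/5)·4 + (2/15)·121 = 272/15
Var(X) = 272/15 − (16/15)² = 3824/225 ≈ 16.996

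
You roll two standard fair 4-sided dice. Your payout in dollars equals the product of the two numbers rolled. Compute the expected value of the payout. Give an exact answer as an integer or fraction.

25/4 dollars

Distribution of the product of the two numbers rolled: 1 w.p. 1/16, 2 w.p. 1/8, 3 w.p. 1/8, 4 w.p. 3/16, 6 w.p. 1/8, 8 w.p. 1/8, …
E[payout] = (1/16)·1 + (1/8)·2 + (1/8)·3 + (3/16)·4 + (1/8)·6 + (1/8)·8 + (1/16)·9 + (1/8)·12 + (1/16)·16 = 25/4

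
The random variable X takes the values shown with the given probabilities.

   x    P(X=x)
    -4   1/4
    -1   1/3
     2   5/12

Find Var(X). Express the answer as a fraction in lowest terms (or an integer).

E[X] = (1/4)·(-4) + (1/3)·(-1) + (5/12)·2 = -1/2
E[X²] = (1/4)·16 + (1/3)·1 + (5/12)·4 = 6
Var(X) = 6 − (-1/2)² = 23/4

23/4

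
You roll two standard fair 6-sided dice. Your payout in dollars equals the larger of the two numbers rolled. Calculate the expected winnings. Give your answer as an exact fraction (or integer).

161/36 dollars

Distribution of the larger of the two numbers rolled: 1 w.p. 1/36, 2 w.p. 1/12, 3 w.p. 5/36, 4 w.p. 7/36, 5 w.p. 1/4, 6 w.p. 11/36
E[payout] = (1/36)·1 + (1/12)·2 + (5/36)·3 + (7/36)·4 + (1/4)·5 + (11/36)·6 = 161/36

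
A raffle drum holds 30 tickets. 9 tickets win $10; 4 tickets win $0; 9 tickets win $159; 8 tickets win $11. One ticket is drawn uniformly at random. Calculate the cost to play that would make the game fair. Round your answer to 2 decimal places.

E[payout] = (9/30)·10 + (4/30)·0 + (9/30)·159 + (8/30)·11 = 1609/30
Fair fee = E[payout] = 1609/30 ≈ $53.63

$53.63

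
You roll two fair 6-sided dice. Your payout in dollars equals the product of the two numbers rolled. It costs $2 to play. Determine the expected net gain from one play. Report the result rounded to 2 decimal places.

Distribution of the product of the two numbers rolled: 1 w.p. 1/36, 2 w.p. 1/18, 3 w.p. 1/18, 4 w.p. 1/12, 5 w.p. 1/18, 6 w.p. 1/9, …
E[payout] = (1/36)·1 + (1/18)·2 + (1/18)·3 + (1/12)·4 + (1/18)·5 + (1/9)·6 + (1/18)·8 + (1/36)·9 + (1/18)·10 + (1/9)·12 + (1/18)·15 + (1/36)·16 + (1/18)·18 + (1/18)·20 + (1/18)·24 + (1/36)·25 + (1/18)·30 + (1/36)·36 = 49/4
Expected profit = 49/4 − 2 = 41/4 ≈ $10.25

$10.25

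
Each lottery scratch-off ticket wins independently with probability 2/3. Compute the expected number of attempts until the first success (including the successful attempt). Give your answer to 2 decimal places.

For a geometric distribution, E[trials] = 1/p = 1/(2/3) = 3/2.
≈ 1.50

1.50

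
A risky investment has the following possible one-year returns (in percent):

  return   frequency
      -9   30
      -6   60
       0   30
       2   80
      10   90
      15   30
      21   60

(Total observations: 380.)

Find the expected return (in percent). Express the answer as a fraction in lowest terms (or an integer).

107/19

Total = 380, so P(return=-9) = 30/380, etc.
E[X] = (3/38)·(-9) + (3/19)·(-6) + (3/38)·0 + (4/19)·2 + (9/38)·10 + (3/38)·15 + (3/19)·21
     = 107/19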